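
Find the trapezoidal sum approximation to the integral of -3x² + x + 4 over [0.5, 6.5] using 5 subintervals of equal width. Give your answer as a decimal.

-233.82

Δx = (6.5 − 0.5)/5 = 1.2.
f(0.5) = 3.75, f(1.7) = -2.97, f(2.9) = -18.33, f(4.1) = -42.33, f(5.3) = -74.97, f(6.5) = -116.25.
T_5 = (Δx/2)·[f(x_0) + 2f(x_1) + ... + 2f(x_{4}) + f(x_5)].
Sum = -233.82.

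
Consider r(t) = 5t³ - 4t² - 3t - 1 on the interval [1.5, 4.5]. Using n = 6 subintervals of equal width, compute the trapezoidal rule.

364.375

Δt = (4.5 − 1.5)/6 = 0.5.
r(1.5) = 2.375, r(2) = 17, r(2.5) = 44.625, r(3) = 89, r(3.5) = 153.875, r(4) = 243, r(4.5) = 360.125.
T_6 = (Δt/2)·[r(t_0) + 2r(t_1) + ... + 2r(t_{5}) + r(t_6)].
Sum = 364.375.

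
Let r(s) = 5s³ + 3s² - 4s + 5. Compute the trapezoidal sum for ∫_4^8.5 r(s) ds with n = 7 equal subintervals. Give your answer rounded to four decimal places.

Δs = (8.5 − 4)/7 = 9/14.
r(4) = 357, r(65/14) = 1513335/2744, r(37/7) = 276477/343, r(83/14) = 3096921/2744, r(46/7) = 523815/343, r(101/14) = 5514483/2744, r(55/7) = 886335/343, r(8.5) = 3258.375.
T_7 = (Δs/2)·[r(s_0) + 2r(s_1) + ... + 2r(s_{6}) + r(s_7)].
Sum ≈ 6695.1907.

6695.1907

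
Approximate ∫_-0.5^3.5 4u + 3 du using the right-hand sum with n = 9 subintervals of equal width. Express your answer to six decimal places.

39.555556

Δu = (3.5 − (-0.5))/9 = 4/9.
Right endpoints: -1/18, 7/18, 5/6, 23/18, 31/18, 13/6, 47/18, 55/18, 3.5.
f(-1/18) = 25/9, f(7/18) = 41/9, f(5/6) = 19/3, f(23/18) = 73/9, f(31/18) = 89/9, f(13/6) = 35/3, f(47/18) = 121/9, f(55/18) = 137/9, f(3.5) = 17.
Sum = Δu · [f(-1/18) + f(7/18) + f(5/6) + ...].
Sum ≈ 39.555556.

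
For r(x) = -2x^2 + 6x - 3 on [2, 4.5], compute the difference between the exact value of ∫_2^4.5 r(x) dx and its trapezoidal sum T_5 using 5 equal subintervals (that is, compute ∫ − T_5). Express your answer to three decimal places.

0.208

Exact integral: ∫_2^4.5 r(x) dx ≈ -14.16667.
T_5 = -14.375.
Error ≈ -14.16667 − (-14.375) ≈ 0.208.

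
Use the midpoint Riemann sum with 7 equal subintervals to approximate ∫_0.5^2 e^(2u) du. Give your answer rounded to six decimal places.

25.742473

Δu = (2 − 0.5)/7 = 3/14.
Midpoints: 17/28, 23/28, 29/28, 1.25, 41/28, 47/28, 53/28.
f(17/28) ≈ 3.367888, f(23/28) ≈ 5.169920, f(29/28) ≈ 7.936152, f(1.25) ≈ 12.182494, f(41/28) ≈ 18.700896, f(47/28) ≈ 28.707053, f(53/28) ≈ 44.067136.
Sum = Δu · [f(17/28) + f(23/28) + f(29/28) + ...].
Sum ≈ 25.742473.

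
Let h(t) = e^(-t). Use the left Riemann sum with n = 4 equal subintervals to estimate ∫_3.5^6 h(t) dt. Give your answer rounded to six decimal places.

0.037277

Δt = (6 − 3.5)/4 = 0.625.
Left endpoints: 3.5, 4.125, 4.75, 5.375.
h(3.5) ≈ 0.030197, h(4.125) ≈ 0.016163, h(4.75) ≈ 0.008652, h(5.375) ≈ 0.004631.
Sum = Δt · [h(3.5) + h(4.125) + h(4.75) + h(5.375)].
Sum ≈ 0.037277.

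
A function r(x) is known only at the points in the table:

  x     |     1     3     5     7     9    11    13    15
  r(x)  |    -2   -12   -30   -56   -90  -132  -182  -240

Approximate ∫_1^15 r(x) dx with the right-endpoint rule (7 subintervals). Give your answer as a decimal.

-1484

Δx = 2.
Sum = 2·[(-12) + (-30) + (-56) + (-90) + (-132) + (-182) + (-240)] = -1484.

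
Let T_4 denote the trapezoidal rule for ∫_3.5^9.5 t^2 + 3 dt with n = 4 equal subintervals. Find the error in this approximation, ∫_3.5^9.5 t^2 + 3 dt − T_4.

-2.25

Exact integral: ∫_3.5^9.5 f(t) dt = 289.5.
T_4 = 291.75.
Error = 289.5 − 291.75 = -2.25.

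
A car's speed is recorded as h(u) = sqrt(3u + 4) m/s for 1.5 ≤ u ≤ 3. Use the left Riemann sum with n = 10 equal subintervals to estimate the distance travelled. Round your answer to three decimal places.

4.857

Δu = (3 − 1.5)/10 = 0.15.
Left endpoints: 1.5, 1.65, 1.8, 1.95, 2.1, 2.25, 2.4, 2.55, 2.7, 2.85.
h(1.5) ≈ 2.915, h(1.65) ≈ 2.992, h(1.8) ≈ 3.066, h(1.95) ≈ 3.138, h(2.1) ≈ 3.209, h(2.25) ≈ 3.279, h(2.4) ≈ 3.347, h(2.55) ≈ 3.413, h(2.7) ≈ 3.479, h(2.85) ≈ 3.543.
Sum = Δu · [h(1.5) + h(1.65) + h(1.8) + ...].
Sum ≈ 4.857.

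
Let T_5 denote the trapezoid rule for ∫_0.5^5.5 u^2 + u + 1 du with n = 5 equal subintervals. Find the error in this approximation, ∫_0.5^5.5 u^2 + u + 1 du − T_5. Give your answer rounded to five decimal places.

Exact integral: ∫_0.5^5.5 f(u) du ≈ 75.4166667.
T_5 = 76.25.
Error ≈ 75.4166667 − 76.25 ≈ -0.83333.

-0.83333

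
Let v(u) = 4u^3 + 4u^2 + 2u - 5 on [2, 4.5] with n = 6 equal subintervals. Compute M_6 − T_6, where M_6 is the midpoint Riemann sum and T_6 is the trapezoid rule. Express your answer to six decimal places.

M_6 ≈ 507.09056713.
T_6 ≈ 511.75636574.
M_6 − T_6 ≈ -4.665799.

-4.665799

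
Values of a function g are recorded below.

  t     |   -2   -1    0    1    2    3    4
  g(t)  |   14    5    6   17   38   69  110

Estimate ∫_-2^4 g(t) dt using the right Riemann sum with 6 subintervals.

Δt = 1.
Sum = 1·[5 + 6 + 17 + 38 + 69 + 110] = 245.

245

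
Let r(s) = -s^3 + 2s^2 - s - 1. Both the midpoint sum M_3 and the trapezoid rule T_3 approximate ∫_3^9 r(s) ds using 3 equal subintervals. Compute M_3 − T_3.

96

M_3 = -1162.
T_3 = -1258.
M_3 − T_3 = 96.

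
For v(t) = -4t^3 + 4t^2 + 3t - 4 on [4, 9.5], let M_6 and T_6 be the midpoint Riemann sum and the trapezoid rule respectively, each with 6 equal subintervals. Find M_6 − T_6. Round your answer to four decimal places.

M_6 ≈ -6712.199363.
T_6 ≈ -6801.163773.
M_6 − T_6 ≈ 88.9644.

88.9644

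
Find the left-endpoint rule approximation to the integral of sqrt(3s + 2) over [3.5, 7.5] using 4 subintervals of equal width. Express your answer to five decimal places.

Δs = (7.5 − 3.5)/4 = 1.
Left endpoints: 3.5, 4.5, 5.5, 6.5.
f(3.5) ≈ 3.53553, f(4.5) ≈ 3.93700, f(5.5) ≈ 4.30116, f(6.5) ≈ 4.63681.
Sum = Δs · [f(3.5) + f(4.5) + f(5.5) + f(6.5)].
Sum ≈ 16.41051.

16.41051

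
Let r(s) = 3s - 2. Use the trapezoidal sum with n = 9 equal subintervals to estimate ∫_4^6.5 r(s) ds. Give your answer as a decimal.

Δs = (6.5 − 4)/9 = 5/18.
r(4) = 10, r(77/18) = 65/6, r(41/9) = 35/3, r(29/6) = 12.5, r(46/9) = 40/3, r(97/18) = 85/6, r(17/3) = 15, r(107/18) = 95/6, r(56/9) = 50/3, r(6.5) = 17.5.
T_9 = (Δs/2)·[r(s_0) + 2r(s_1) + ... + 2r(s_{8}) + r(s_9)].
Sum = 34.375.

34.375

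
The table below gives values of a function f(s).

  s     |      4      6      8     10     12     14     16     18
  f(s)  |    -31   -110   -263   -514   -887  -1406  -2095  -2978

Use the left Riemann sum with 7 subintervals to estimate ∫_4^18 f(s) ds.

Δs = 2.
Sum = 2·[(-31) + (-110) + (-263) + (-514) + (-887) + (-1406) + (-2095)] = -10612.

-10612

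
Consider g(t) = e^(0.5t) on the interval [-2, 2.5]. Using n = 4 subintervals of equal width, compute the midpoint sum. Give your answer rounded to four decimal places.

6.1633

Δt = (2.5 − (-2))/4 = 1.125.
Midpoints: -1.4375, -0.3125, 0.8125, 1.9375.
g(-1.4375) ≈ 0.4874, g(-0.3125) ≈ 0.8553, g(0.8125) ≈ 1.5012, g(1.9375) ≈ 2.6346.
Sum = Δt · [g(-1.4375) + g(-0.3125) + g(0.8125) + g(1.9375)].
Sum ≈ 6.1633.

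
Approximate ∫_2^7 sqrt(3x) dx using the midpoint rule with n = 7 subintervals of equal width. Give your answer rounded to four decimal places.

18.1254

Δx = (7 − 2)/7 = 5/7.
Midpoints: 33/14, 43/14, 53/14, 4.5, 73/14, 83/14, 93/14.
f(33/14) ≈ 2.6592, f(43/14) ≈ 3.0355, f(53/14) ≈ 3.3700, f(4.5) ≈ 3.6742, f(73/14) ≈ 3.9551, f(83/14) ≈ 4.2173, f(93/14) ≈ 4.4641.
Sum = Δx · [f(33/14) + f(43/14) + f(53/14) + ...].
Sum ≈ 18.1254.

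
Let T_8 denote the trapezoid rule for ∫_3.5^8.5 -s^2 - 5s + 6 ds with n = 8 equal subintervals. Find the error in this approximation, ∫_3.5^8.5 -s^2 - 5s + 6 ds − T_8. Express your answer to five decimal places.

0.32552

Exact integral: ∫_3.5^8.5 f(s) ds ≈ -310.4166667.
T_8 = -310.7421875.
Error ≈ -310.4166667 − (-310.7421875) ≈ 0.32552.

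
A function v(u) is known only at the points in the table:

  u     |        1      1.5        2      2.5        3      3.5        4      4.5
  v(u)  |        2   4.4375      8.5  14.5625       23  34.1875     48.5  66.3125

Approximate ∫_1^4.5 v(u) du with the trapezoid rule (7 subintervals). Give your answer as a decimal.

83.671875

Δu = 0.5.
T_7 = (0.5/2)·[2 + 2·4.4375 + 2·8.5 + 2·14.5625 + 2·23 + 2·34.1875 + 2·48.5 + 66.3125] = 83.671875.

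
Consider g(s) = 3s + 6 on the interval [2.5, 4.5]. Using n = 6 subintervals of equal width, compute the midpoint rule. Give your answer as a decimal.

Δs = (4.5 − 2.5)/6 = 1/3.
Midpoints: 8/3, 3, 10/3, 11/3, 4, 13/3.
g(8/3) = 14, g(3) = 15, g(10/3) = 16, g(11/3) = 17, g(4) = 18, g(13/3) = 19.
Sum = Δs · [g(8/3) + g(3) + g(10/3) + ...].
Sum = 33.

33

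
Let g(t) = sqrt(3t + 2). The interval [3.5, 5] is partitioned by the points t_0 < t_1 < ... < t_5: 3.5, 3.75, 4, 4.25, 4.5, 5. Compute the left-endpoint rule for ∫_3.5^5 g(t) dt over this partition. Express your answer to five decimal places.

5.65796

Subinterval widths: 0.25, 0.25, 0.25, 0.25, 0.5.
Left endpoints: 3.5, 3.75, 4, 4.25, 4.5.
g(3.5) ≈ 3.53553, g(3.75) ≈ 3.64005, g(4) ≈ 3.74166, g(4.25) ≈ 3.84057, g(4.5) ≈ 3.93700.
Sum = Σ Δt_i · g(t_i).
Sum ≈ 5.65796.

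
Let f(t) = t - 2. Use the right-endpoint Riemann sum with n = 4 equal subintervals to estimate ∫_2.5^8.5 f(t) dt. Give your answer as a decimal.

Δt = (8.5 − 2.5)/4 = 1.5.
Right endpoints: 4, 5.5, 7, 8.5.
f(4) = 2, f(5.5) = 3.5, f(7) = 5, f(8.5) = 6.5.
Sum = Δt · [f(4) + f(5.5) + f(7) + f(8.5)].
Sum = 25.5.

25.5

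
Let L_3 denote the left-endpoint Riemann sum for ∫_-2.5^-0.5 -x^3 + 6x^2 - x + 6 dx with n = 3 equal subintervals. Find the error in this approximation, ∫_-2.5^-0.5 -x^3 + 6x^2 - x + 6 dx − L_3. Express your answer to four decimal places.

-19.3889

Exact integral: ∫_-2.5^-0.5 f(x) dx = 55.75.
L_3 ≈ 75.138889.
Error ≈ 55.75 − 75.138889 ≈ -19.3889.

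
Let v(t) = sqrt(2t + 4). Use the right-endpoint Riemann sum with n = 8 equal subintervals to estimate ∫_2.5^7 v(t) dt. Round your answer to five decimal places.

16.80276

Δt = (7 − 2.5)/8 = 0.5625.
Right endpoints: 3.0625, 3.625, 4.1875, 4.75, 5.3125, 5.875, 6.4375, 7.
v(3.0625) ≈ 3.18198, v(3.625) ≈ 3.35410, v(4.1875) ≈ 3.51781, v(4.75) ≈ 3.67423, v(5.3125) ≈ 3.82426, v(5.875) ≈ 3.96863, v(6.4375) ≈ 4.10792, v(7) ≈ 4.24264.
Sum = Δt · [v(3.0625) + v(3.625) + v(4.1875) + ...].
Sum ≈ 16.80276.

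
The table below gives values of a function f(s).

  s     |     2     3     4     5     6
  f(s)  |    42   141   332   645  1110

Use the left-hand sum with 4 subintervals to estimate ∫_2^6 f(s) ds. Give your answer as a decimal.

Δs = 1.
Sum = 1·[42 + 141 + 332 + 645] = 1160.

1160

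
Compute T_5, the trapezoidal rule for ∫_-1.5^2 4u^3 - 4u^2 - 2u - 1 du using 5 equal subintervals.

Δu = (2 − (-1.5))/5 = 0.7.
f(-1.5) = -20.5, f(-0.8) = -4.008, f(-0.1) = -0.844, f(0.6) = -2.776, f(1.3) = -1.572, f(2) = 11.
T_5 = (Δu/2)·[f(u_0) + 2f(u_1) + ... + 2f(u_{4}) + f(u_5)].
Sum = -9.765.

-9.765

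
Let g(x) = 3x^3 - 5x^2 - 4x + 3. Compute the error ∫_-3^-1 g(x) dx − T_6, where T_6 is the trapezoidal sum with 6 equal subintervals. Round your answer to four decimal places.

Exact integral: ∫_-3^-1 g(x) dx ≈ -81.333333.
T_6 ≈ -82.185185.
Error ≈ -81.333333 − (-82.185185) ≈ 0.8519.

0.8519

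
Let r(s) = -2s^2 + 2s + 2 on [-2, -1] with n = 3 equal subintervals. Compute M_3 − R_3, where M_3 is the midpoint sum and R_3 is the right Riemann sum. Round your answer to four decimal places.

M_3 ≈ -5.648148.
R_3 ≈ -4.370370.
M_3 − R_3 ≈ -1.2778.

-1.2778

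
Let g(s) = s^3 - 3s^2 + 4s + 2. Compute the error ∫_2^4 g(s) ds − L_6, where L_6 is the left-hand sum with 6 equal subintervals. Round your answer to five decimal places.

Exact integral: ∫_2^4 g(s) ds = 32.
L_6 ≈ 27.5555556.
Error ≈ 32 − 27.5555556 ≈ 4.44444.

4.44444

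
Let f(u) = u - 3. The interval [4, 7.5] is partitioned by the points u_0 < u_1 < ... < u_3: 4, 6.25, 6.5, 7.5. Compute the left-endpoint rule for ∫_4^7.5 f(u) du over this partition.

Subinterval widths: 2.25, 0.25, 1.
Left endpoints: 4, 6.25, 6.5.
f(4) = 1, f(6.25) = 3.25, f(6.5) = 3.5.
Sum = Σ Δu_i · f(u_i).
Sum = 6.5625.

6.5625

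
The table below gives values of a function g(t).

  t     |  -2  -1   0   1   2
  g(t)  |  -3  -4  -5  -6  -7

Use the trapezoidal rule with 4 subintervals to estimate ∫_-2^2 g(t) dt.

-20

Δt = 1.
T_4 = (1/2)·[(-3) + 2·(-4) + 2·(-5) + 2·(-6) + (-7)] = -20.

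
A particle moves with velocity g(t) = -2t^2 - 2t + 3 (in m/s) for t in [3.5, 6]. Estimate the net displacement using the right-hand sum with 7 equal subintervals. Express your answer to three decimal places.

-141.148

Δt = (6 − 3.5)/7 = 5/14.
Right endpoints: 27/7, 59/14, 32/7, 69/14, 37/7, 79/14, 6.
g(27/7) = -1689/49, g(59/14) = -4013/98, g(32/7) = -2349/49, g(69/14) = -5433/98, g(37/7) = -3109/49, g(79/14) = -7053/98, g(6) = -81.
Sum = Δt · [g(27/7) + g(59/14) + g(32/7) + ...].
Sum ≈ -141.148.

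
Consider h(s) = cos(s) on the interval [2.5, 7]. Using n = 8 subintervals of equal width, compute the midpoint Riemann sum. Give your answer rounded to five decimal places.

0.05929

Δs = (7 − 2.5)/8 = 0.5625.
Midpoints: 2.78125, 3.34375, 3.90625, 4.46875, 5.03125, 5.59375, 6.15625, 6.71875.
h(2.78125) ≈ -0.93578, h(3.34375) ≈ -0.97964, h(3.90625) ≈ -0.72162, h(4.46875) ≈ -0.24124, h(5.03125) ≈ 0.31349, h(5.59375) ≈ 0.77161, h(6.15625) ≈ 0.99195, h(6.71875) ≈ 0.90663.
Sum = Δs · [h(2.78125) + h(3.34375) + h(3.90625) + ...].
Sum ≈ 0.05929.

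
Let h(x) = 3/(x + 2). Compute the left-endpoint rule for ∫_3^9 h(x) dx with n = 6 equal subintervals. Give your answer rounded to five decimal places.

2.53690

Δx = (9 − 3)/6 = 1.
Left endpoints: 3, 4, 5, 6, 7, 8.
h(3) = 0.6, h(4) = 0.5, h(5) = 3/7, h(6) = 0.375, h(7) = 1/3, h(8) = 0.3.
Sum = Δx · [h(3) + h(4) + h(5) + ...].
Sum ≈ 2.53690.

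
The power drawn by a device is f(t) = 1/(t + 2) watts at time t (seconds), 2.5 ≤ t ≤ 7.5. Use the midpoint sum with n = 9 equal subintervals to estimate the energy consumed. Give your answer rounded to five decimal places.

0.74672

Δt = (7.5 − 2.5)/9 = 5/9.
Midpoints: 25/9, 10/3, 35/9, 40/9, 5, 50/9, 55/9, 20/3, 65/9.
f(25/9) = 9/43, f(10/3) = 0.1875, f(35/9) = 9/53, f(40/9) = 9/58, f(5) = 1/7, f(50/9) = 9/68, f(55/9) = 9/73, f(20/3) = 3/26, f(65/9) = 9/83.
Sum = Δt · [f(25/9) + f(10/3) + f(35/9) + ...].
Sum ≈ 0.74672.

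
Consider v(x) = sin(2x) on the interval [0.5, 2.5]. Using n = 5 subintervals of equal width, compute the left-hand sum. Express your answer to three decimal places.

0.481

Δx = (2.5 − 0.5)/5 = 0.4.
Left endpoints: 0.5, 0.9, 1.3, 1.7, 2.1.
v(0.5) ≈ 0.841, v(0.9) ≈ 0.974, v(1.3) ≈ 0.516, v(1.7) ≈ -0.256, v(2.1) ≈ -0.872.
Sum = Δx · [v(0.5) + v(0.9) + v(1.3) + v(1.7) + v(2.1)].
Sum ≈ 0.481.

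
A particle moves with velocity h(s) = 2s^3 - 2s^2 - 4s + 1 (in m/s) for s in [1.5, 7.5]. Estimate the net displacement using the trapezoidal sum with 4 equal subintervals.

Δs = (7.5 − 1.5)/4 = 1.5.
h(1.5) = -2.75, h(3) = 25, h(4.5) = 124.75, h(6) = 337, h(7.5) = 702.25.
T_4 = (Δs/2)·[h(s_0) + 2h(s_1) + 2h(s_2) + 2h(s_3) + h(s_4)].
Sum = 1254.75.

1254.75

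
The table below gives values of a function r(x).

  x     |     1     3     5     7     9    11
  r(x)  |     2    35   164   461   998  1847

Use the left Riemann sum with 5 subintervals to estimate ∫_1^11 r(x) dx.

Δx = 2.
Sum = 2·[2 + 35 + 164 + 461 + 998] = 3320.

3320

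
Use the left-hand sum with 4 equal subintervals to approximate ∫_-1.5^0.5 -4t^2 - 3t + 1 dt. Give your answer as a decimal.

Δt = (0.5 − (-1.5))/4 = 0.5.
Left endpoints: -1.5, -1, -0.5, 0.
f(-1.5) = -3.5, f(-1) = 0, f(-0.5) = 1.5, f(0) = 1.
Sum = Δt · [f(-1.5) + f(-1) + f(-0.5) + f(0)].
Sum = -0.5.

-0.5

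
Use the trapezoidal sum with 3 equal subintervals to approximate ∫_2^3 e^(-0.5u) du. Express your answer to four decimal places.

Δu = (3 − 2)/3 = 1/3.
f(2) ≈ 0.3679, f(7/3) ≈ 0.3114, f(8/3) ≈ 0.2636, f(3) ≈ 0.2231.
T_3 = (Δu/2)·[f(u_0) + 2f(u_1) + 2f(u_2) + f(u_3)].
Sum ≈ 0.2902.

0.2902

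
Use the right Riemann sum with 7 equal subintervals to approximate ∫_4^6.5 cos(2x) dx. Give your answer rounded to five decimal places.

-0.08437

Δx = (6.5 − 4)/7 = 5/14.
Right endpoints: 61/14, 33/7, 71/14, 38/7, 81/14, 43/7, 6.5.
f(61/14) ≈ -0.75804, f(33/7) ≈ -0.99999, f(71/14) ≈ -0.75307, f(38/7) ≈ -0.13799, f(81/14) ≈ 0.54455, f(43/7) ≈ 0.96087, f(6.5) ≈ 0.90745.
Sum = Δx · [f(61/14) + f(33/7) + f(71/14) + ...].
Sum ≈ -0.08437.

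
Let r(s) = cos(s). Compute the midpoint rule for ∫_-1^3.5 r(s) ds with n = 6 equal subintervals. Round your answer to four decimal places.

0.5024

Δs = (3.5 − (-1))/6 = 0.75.
Midpoints: -0.625, 0.125, 0.875, 1.625, 2.375, 3.125.
r(-0.625) ≈ 0.8110, r(0.125) ≈ 0.9922, r(0.875) ≈ 0.6410, r(1.625) ≈ -0.0542, r(2.375) ≈ -0.7203, r(3.125) ≈ -0.9999.
Sum = Δs · [r(-0.625) + r(0.125) + r(0.875) + ...].
Sum ≈ 0.5024.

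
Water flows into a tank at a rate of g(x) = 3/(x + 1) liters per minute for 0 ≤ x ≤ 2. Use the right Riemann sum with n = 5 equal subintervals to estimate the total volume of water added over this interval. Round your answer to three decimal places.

Δx = (2 − 0)/5 = 0.4.
Right endpoints: 0.4, 0.8, 1.2, 1.6, 2.
g(0.4) = 15/7, g(0.8) = 5/3, g(1.2) = 15/11, g(1.6) = 15/13, g(2) = 1.
Sum = Δx · [g(0.4) + g(0.8) + g(1.2) + g(1.6) + g(2)].
Sum ≈ 2.931.

2.931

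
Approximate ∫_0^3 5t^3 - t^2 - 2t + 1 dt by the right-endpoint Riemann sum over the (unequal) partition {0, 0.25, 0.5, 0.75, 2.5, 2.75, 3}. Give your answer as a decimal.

172.49609375

Subinterval widths: 0.25, 0.25, 0.25, 1.75, 0.25, 0.25.
Right endpoints: 0.25, 0.5, 0.75, 2.5, 2.75, 3.
f(0.25) = 0.515625, f(0.5) = 0.375, f(0.75) = 1.046875, f(2.5) = 67.875, f(2.75) = 91.921875, f(3) = 121.
Sum = Σ Δt_i · f(t_i).
Sum = 172.49609375.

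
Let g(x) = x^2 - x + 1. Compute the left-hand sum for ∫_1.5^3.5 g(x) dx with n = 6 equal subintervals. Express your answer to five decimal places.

8.87037

Δx = (3.5 − 1.5)/6 = 1/3.
Left endpoints: 1.5, 11/6, 13/6, 2.5, 17/6, 19/6.
g(1.5) = 1.75, g(11/6) = 91/36, g(13/6) = 127/36, g(2.5) = 4.75, g(17/6) = 223/36, g(19/6) = 283/36.
Sum = Δx · [g(1.5) + g(11/6) + g(13/6) + ...].
Sum ≈ 8.87037.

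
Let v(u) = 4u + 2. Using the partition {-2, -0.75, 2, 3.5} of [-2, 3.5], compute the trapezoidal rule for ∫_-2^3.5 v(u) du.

27.5

Subinterval widths: 1.25, 2.75, 1.5.
v(-2) = -6, v(-0.75) = -1, v(2) = 10, v(3.5) = 16.
On each subinterval the trapezoid contributes (Δu_i/2)·[v(u_{i-1}) + v(u_i)].
Sum = 27.5.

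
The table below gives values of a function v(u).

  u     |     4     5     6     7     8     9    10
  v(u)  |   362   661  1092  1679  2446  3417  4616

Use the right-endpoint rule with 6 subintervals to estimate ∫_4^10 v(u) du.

13911

Δu = 1.
Sum = 1·[661 + 1092 + 1679 + 2446 + 3417 + 4616] = 13911.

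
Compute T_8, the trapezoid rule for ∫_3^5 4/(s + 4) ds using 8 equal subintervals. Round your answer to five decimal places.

Δs = (5 − 3)/8 = 0.25.
f(3) = 4/7, f(3.25) = 16/29, f(3.5) = 8/15, f(3.75) = 16/31, f(4) = 0.5, f(4.25) = 16/33, f(4.5) = 8/17, f(4.75) = 16/35, f(5) = 4/9.
T_8 = (Δs/2)·[f(s_0) + 2f(s_1) + ... + 2f(s_{7}) + f(s_8)].
Sum ≈ 1.00543.

1.00543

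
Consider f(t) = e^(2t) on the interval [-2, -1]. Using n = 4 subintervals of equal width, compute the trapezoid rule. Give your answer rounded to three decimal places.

0.060

Δt = (-1 − (-2))/4 = 0.25.
f(-2) ≈ 0.018, f(-1.75) ≈ 0.030, f(-1.5) ≈ 0.050, f(-1.25) ≈ 0.082, f(-1) ≈ 0.135.
T_4 = (Δt/2)·[f(t_0) + 2f(t_1) + 2f(t_2) + 2f(t_3) + f(t_4)].
Sum ≈ 0.060.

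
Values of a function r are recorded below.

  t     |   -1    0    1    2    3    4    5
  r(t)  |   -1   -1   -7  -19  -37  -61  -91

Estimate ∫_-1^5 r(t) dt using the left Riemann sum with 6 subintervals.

-126

Δt = 1.
Sum = 1·[(-1) + (-1) + (-7) + (-19) + (-37) + (-61)] = -126.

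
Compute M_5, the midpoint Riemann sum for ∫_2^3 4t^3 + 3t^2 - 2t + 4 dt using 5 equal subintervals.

82.89

Δt = (3 − 2)/5 = 0.2.
Midpoints: 2.1, 2.3, 2.5, 2.7, 2.9.
f(2.1) = 50.074, f(2.3) = 63.938, f(2.5) = 80.25, f(2.7) = 99.202, f(2.9) = 120.986.
Sum = Δt · [f(2.1) + f(2.3) + f(2.5) + f(2.7) + f(2.9)].
Sum = 82.89.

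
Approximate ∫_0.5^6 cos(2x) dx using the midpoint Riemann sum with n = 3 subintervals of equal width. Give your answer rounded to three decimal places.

-1.308

Δx = (6 − 0.5)/3 = 11/6.
Midpoints: 17/12, 3.25, 61/12.
f(17/12) ≈ -0.953, f(3.25) ≈ 0.977, f(61/12) ≈ -0.737.
Sum = Δx · [f(17/12) + f(3.25) + f(61/12)].
Sum ≈ -1.308.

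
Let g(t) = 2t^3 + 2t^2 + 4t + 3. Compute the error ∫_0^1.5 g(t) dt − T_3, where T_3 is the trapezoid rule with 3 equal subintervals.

Exact integral: ∫_0^1.5 g(t) dt = 13.78125.
T_3 = 14.1875.
Error = 13.78125 − 14.1875 = -0.40625.

-0.40625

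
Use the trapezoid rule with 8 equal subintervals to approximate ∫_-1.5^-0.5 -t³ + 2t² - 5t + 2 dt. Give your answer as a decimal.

10.4296875

Δt = (-0.5 − (-1.5))/8 = 0.125.
f(-1.5) = 17.375, f(-1.375) = 7811/512, f(-1.25) = 13.328125, f(-1.125) = 5929/512, f(-1) = 10, f(-0.875) = 4391/512, f(-0.75) = 7.296875, f(-0.625) = 3149/512, f(-0.5) = 5.125.
T_8 = (Δt/2)·[f(t_0) + 2f(t_1) + ... + 2f(t_{7}) + f(t_8)].
Sum = 10.4296875.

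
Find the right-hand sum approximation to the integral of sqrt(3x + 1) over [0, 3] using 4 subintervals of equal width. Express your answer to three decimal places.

7.571

Δx = (3 − 0)/4 = 0.75.
Right endpoints: 0.75, 1.5, 2.25, 3.
f(0.75) ≈ 1.803, f(1.5) ≈ 2.345, f(2.25) ≈ 2.784, f(3) ≈ 3.162.
Sum = Δx · [f(0.75) + f(1.5) + f(2.25) + f(3)].
Sum ≈ 7.571.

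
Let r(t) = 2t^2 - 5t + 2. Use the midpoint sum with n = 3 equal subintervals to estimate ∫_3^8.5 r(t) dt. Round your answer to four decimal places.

Δt = (8.5 − 3)/3 = 11/6.
Midpoints: 47/12, 5.75, 91/12.
r(47/12) = 943/72, r(5.75) = 39.375, r(91/12) = 5695/72.
Sum = Δt · [r(47/12) + r(5.75) + r(91/12)].
Sum ≈ 241.2106.

241.2106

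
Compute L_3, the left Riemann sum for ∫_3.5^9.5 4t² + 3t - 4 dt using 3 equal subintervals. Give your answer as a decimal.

Δt = (9.5 − 3.5)/3 = 2.
Left endpoints: 3.5, 5.5, 7.5.
f(3.5) = 55.5, f(5.5) = 133.5, f(7.5) = 243.5.
Sum = Δt · [f(3.5) + f(5.5) + f(7.5)].
Sum = 865.

865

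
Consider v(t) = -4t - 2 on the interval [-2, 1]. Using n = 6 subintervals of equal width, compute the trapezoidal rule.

0

Δt = (1 − (-2))/6 = 0.5.
v(-2) = 6, v(-1.5) = 4, v(-1) = 2, v(-0.5) = 0, v(0) = -2, v(0.5) = -4, v(1) = -6.
T_6 = (Δt/2)·[v(t_0) + 2v(t_1) + ... + 2v(t_{5}) + v(t_6)].
Sum = 0.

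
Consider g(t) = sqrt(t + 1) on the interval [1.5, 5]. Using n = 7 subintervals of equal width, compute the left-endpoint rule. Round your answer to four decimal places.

6.9433

Δt = (5 − 1.5)/7 = 0.5.
Left endpoints: 1.5, 2, 2.5, 3, 3.5, 4, 4.5.
g(1.5) ≈ 1.5811, g(2) ≈ 1.7321, g(2.5) ≈ 1.8708, g(3) ≈ 2.0000, g(3.5) ≈ 2.1213, g(4) ≈ 2.2361, g(4.5) ≈ 2.3452.
Sum = Δt · [g(1.5) + g(2) + g(2.5) + ...].
Sum ≈ 6.9433.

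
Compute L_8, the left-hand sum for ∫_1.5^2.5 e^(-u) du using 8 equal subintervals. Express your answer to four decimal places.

Δu = (2.5 − 1.5)/8 = 0.125.
Left endpoints: 1.5, 1.625, 1.75, 1.875, 2, 2.125, 2.25, 2.375.
f(1.5) ≈ 0.2231, f(1.625) ≈ 0.1969, f(1.75) ≈ 0.1738, f(1.875) ≈ 0.1534, f(2) ≈ 0.1353, f(2.125) ≈ 0.1194, f(2.25) ≈ 0.1054, f(2.375) ≈ 0.0930.
Sum = Δu · [f(1.5) + f(1.625) + f(1.75) + ...].
Sum ≈ 0.1500.

0.1500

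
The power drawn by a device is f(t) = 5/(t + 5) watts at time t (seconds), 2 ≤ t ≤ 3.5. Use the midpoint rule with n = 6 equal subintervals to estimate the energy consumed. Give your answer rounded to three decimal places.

Δt = (3.5 − 2)/6 = 0.25.
Midpoints: 2.125, 2.375, 2.625, 2.875, 3.125, 3.375.
f(2.125) = 40/57, f(2.375) = 40/59, f(2.625) = 40/61, f(2.875) = 40/63, f(3.125) = 8/13, f(3.375) = 40/67.
Sum = Δt · [f(2.125) + f(2.375) + f(2.625) + ...].
Sum ≈ 0.971.

0.971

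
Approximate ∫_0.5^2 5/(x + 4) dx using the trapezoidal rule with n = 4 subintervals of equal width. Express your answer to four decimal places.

1.4397

Δx = (2 − 0.5)/4 = 0.375.
f(0.5) = 10/9, f(0.875) = 40/39, f(1.25) = 20/21, f(1.625) = 8/9, f(2) = 5/6.
T_4 = (Δx/2)·[f(x_0) + 2f(x_1) + 2f(x_2) + 2f(x_3) + f(x_4)].
Sum ≈ 1.4397.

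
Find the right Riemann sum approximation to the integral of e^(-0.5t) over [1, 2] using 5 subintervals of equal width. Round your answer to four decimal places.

Δt = (2 − 1)/5 = 0.2.
Right endpoints: 1.2, 1.4, 1.6, 1.8, 2.
f(1.2) ≈ 0.5488, f(1.4) ≈ 0.4966, f(1.6) ≈ 0.4493, f(1.8) ≈ 0.4066, f(2) ≈ 0.3679.
Sum = Δt · [f(1.2) + f(1.4) + f(1.6) + f(1.8) + f(2)].
Sum ≈ 0.4538.

0.4538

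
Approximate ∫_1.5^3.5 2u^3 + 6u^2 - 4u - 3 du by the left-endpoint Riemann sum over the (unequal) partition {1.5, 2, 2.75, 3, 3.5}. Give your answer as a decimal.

Subinterval widths: 0.5, 0.75, 0.25, 0.5.
Left endpoints: 1.5, 2, 2.75, 3.
f(1.5) = 11.25, f(2) = 29, f(2.75) = 72.96875, f(3) = 93.
Sum = Σ Δu_i · f(u_i).
Sum = 92.1171875.

92.1171875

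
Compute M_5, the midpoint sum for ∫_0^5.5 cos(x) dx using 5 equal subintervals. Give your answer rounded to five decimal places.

-0.74241

Δx = (5.5 − 0)/5 = 1.1.
Midpoints: 0.55, 1.65, 2.75, 3.85, 4.95.
f(0.55) ≈ 0.85252, f(1.65) ≈ -0.07912, f(2.75) ≈ -0.92430, f(3.85) ≈ -0.75940, f(4.95) ≈ 0.23538.
Sum = Δx · [f(0.55) + f(1.65) + f(2.75) + f(3.85) + f(4.95)].
Sum ≈ -0.74241.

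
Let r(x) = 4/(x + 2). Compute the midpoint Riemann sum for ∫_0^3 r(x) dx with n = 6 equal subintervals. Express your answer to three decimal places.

3.657

Δx = (3 − 0)/6 = 0.5.
Midpoints: 0.25, 0.75, 1.25, 1.75, 2.25, 2.75.
r(0.25) = 16/9, r(0.75) = 16/11, r(1.25) = 16/13, r(1.75) = 16/15, r(2.25) = 16/17, r(2.75) = 16/19.
Sum = Δx · [r(0.25) + r(0.75) + r(1.25) + ...].
Sum ≈ 3.657.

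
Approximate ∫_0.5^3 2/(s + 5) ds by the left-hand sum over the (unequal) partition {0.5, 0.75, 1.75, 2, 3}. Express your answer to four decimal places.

Subinterval widths: 0.25, 1, 0.25, 1.
Left endpoints: 0.5, 0.75, 1.75, 2.
f(0.5) = 4/11, f(0.75) = 8/23, f(1.75) = 8/27, f(2) = 2/7.
Sum = Σ Δs_i · f(s_i).
Sum ≈ 0.7985.

0.7985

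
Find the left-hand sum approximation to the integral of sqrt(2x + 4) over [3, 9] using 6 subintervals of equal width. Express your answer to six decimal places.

Δx = (9 − 3)/6 = 1.
Left endpoints: 3, 4, 5, 6, 7, 8.
f(3) ≈ 3.162278, f(4) ≈ 3.464102, f(5) ≈ 3.741657, f(6) ≈ 4.000000, f(7) ≈ 4.242641, f(8) ≈ 4.472136.
Sum = Δx · [f(3) + f(4) + f(5) + ...].
Sum ≈ 23.082813.

23.082813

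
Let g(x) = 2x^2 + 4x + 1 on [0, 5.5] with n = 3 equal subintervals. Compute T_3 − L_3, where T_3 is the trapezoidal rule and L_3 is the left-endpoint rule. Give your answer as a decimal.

T_3 ≈ 183.07870.
L_3 ≈ 107.45370.
T_3 − L_3 = 75.625.

75.625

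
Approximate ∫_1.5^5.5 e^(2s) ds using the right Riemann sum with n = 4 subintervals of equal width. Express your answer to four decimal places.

69222.2720

Δs = (5.5 − 1.5)/4 = 1.
Right endpoints: 2.5, 3.5, 4.5, 5.5.
f(2.5) ≈ 148.4132, f(3.5) ≈ 1096.6332, f(4.5) ≈ 8103.0839, f(5.5) ≈ 59874.1417.
Sum = Δs · [f(2.5) + f(3.5) + f(4.5) + f(5.5)].
Sum ≈ 69222.2720.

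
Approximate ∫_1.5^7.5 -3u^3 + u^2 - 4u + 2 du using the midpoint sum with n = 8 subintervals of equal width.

-2314.640625

Δu = (7.5 − 1.5)/8 = 0.75.
Midpoints: 1.875, 2.625, 3.375, 4.125, 4.875, 5.625, 6.375, 7.125.
f(1.875) = -11141/512, f(2.625) = -28607/512, f(3.375) = -59105/512, f(4.125) = -106523/512, f(4.875) = -174749/512, f(5.625) = -267671/512, f(6.375) = -389177/512, f(7.125) = -543155/512.
Sum = Δu · [f(1.875) + f(2.625) + f(3.375) + ...].
Sum = -2314.640625.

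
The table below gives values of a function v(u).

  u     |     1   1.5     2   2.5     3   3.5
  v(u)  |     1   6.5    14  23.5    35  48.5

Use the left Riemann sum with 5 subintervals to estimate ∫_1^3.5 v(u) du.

40

Δu = 0.5.
Sum = 0.5·[1 + 6.5 + 14 + 23.5 + 35] = 40.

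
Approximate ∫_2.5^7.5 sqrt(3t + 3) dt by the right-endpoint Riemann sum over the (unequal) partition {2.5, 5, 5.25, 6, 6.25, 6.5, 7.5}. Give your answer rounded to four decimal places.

Subinterval widths: 2.5, 0.25, 0.75, 0.25, 0.25, 1.
Right endpoints: 5, 5.25, 6, 6.25, 6.5, 7.5.
f(5) ≈ 4.2426, f(5.25) ≈ 4.3301, f(6) ≈ 4.5826, f(6.25) ≈ 4.6637, f(6.5) ≈ 4.7434, f(7.5) ≈ 5.0498.
Sum = Σ Δt_i · f(t_i).
Sum ≈ 22.5276.

22.5276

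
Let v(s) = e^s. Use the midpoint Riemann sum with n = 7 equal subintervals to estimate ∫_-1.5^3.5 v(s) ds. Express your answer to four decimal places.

32.2033

Δs = (3.5 − (-1.5))/7 = 5/7.
Midpoints: -8/7, -3/7, 2/7, 1, 12/7, 17/7, 22/7.
v(-8/7) ≈ 0.3189, v(-3/7) ≈ 0.6514, v(2/7) ≈ 1.3307, v(1) ≈ 2.7183, v(12/7) ≈ 5.5527, v(17/7) ≈ 11.3427, v(22/7) ≈ 23.1700.
Sum = Δs · [v(-8/7) + v(-3/7) + v(2/7) + ...].
Sum ≈ 32.2033.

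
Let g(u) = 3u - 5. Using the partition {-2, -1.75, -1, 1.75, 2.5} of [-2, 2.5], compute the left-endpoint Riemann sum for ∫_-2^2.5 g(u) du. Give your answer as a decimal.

Subinterval widths: 0.25, 0.75, 2.75, 0.75.
Left endpoints: -2, -1.75, -1, 1.75.
g(-2) = -11, g(-1.75) = -10.25, g(-1) = -8, g(1.75) = 0.25.
Sum = Σ Δu_i · g(u_i).
Sum = -32.25.

-32.25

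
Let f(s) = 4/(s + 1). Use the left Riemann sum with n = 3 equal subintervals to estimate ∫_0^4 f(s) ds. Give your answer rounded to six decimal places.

Δs = (4 − 0)/3 = 4/3.
Left endpoints: 0, 4/3, 8/3.
f(0) = 4, f(4/3) = 12/7, f(8/3) = 12/11.
Sum = Δs · [f(0) + f(4/3) + f(8/3)].
Sum ≈ 9.073593.

9.073593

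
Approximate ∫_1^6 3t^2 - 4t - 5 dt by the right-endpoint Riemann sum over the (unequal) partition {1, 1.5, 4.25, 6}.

224.640625

Subinterval widths: 0.5, 2.75, 1.75.
Right endpoints: 1.5, 4.25, 6.
f(1.5) = -4.25, f(4.25) = 32.1875, f(6) = 79.
Sum = Σ Δt_i · f(t_i).
Sum = 224.640625.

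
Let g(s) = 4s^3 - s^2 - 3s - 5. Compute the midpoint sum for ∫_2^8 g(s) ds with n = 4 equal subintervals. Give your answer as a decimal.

Δs = (8 − 2)/4 = 1.5.
Midpoints: 2.75, 4.25, 5.75, 7.25.
g(2.75) = 62.375, g(4.25) = 271.25, g(5.75) = 705.125, g(7.25) = 1445.
Sum = Δs · [g(2.75) + g(4.25) + g(5.75) + g(7.25)].
Sum = 3725.625.

3725.625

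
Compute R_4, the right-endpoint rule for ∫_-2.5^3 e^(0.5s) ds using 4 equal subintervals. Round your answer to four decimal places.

11.6025

Δs = (3 − (-2.5))/4 = 1.375.
Right endpoints: -1.125, 0.25, 1.625, 3.
f(-1.125) ≈ 0.5698, f(0.25) ≈ 1.1331, f(1.625) ≈ 2.2535, f(3) ≈ 4.4817.
Sum = Δs · [f(-1.125) + f(0.25) + f(1.625) + f(3)].
Sum ≈ 11.6025.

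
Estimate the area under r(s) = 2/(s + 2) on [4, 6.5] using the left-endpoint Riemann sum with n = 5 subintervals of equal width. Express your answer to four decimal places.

Δs = (6.5 − 4)/5 = 0.5.
Left endpoints: 4, 4.5, 5, 5.5, 6.
r(4) = 1/3, r(4.5) = 4/13, r(5) = 2/7, r(5.5) = 4/15, r(6) = 0.25.
Sum = Δs · [r(4) + r(4.5) + r(5) + r(5.5) + r(6)].
Sum ≈ 0.7217.

0.7217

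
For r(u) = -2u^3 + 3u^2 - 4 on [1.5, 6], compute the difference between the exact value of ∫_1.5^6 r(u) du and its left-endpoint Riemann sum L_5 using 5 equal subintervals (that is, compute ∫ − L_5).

-133.95375

Exact integral: ∫_1.5^6 r(u) du = -450.84375.
L_5 = -316.89.
Error = -450.84375 − (-316.89) = -133.95375.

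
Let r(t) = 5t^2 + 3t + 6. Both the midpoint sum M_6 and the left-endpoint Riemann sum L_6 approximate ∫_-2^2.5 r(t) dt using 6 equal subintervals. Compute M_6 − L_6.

6.1171875

M_6 = 68.6953125.
L_6 = 62.578125.
M_6 − L_6 = 6.1171875.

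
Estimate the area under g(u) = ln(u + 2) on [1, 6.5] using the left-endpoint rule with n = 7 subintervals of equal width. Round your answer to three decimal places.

8.975

Δu = (6.5 − 1)/7 = 11/14.
Left endpoints: 1, 25/14, 18/7, 47/14, 29/7, 69/14, 40/7.
g(1) ≈ 1.099, g(25/14) ≈ 1.331, g(18/7) ≈ 1.520, g(47/14) ≈ 1.678, g(29/7) ≈ 1.815, g(69/14) ≈ 1.936, g(40/7) ≈ 2.043.
Sum = Δu · [g(1) + g(25/14) + g(18/7) + ...].
Sum ≈ 8.975.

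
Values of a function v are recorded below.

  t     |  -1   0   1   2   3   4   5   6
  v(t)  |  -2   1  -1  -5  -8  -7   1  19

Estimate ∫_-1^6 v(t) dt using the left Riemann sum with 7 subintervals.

-21

Δt = 1.
Sum = 1·[(-2) + 1 + (-1) + (-5) + (-8) + (-7) + 1] = -21.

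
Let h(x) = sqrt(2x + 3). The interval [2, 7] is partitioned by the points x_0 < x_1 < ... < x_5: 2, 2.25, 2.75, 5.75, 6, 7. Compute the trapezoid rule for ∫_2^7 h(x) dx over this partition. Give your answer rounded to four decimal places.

Subinterval widths: 0.25, 0.5, 3, 0.25, 1.
h(2) ≈ 2.6458, h(2.25) ≈ 2.7386, h(2.75) ≈ 2.9155, h(5.75) ≈ 3.8079, h(6) ≈ 3.8730, h(7) ≈ 4.1231.
On each subinterval the trapezoid contributes (Δx_i/2)·[h(x_{i-1}) + h(x_i)].
Sum ≈ 17.1298.

17.1298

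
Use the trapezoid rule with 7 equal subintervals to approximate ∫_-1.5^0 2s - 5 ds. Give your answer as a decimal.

Δs = (0 − (-1.5))/7 = 3/14.
f(-1.5) = -8, f(-9/7) = -53/7, f(-15/14) = -50/7, f(-6/7) = -47/7, f(-9/14) = -44/7, f(-3/7) = -41/7, f(-3/14) = -38/7, f(0) = -5.
T_7 = (Δs/2)·[f(s_0) + 2f(s_1) + ... + 2f(s_{6}) + f(s_7)].
Sum = -9.75.

-9.75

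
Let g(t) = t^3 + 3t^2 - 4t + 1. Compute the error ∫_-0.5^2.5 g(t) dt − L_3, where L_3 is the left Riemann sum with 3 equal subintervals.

Exact integral: ∫_-0.5^2.5 g(t) dt = 16.5.
L_3 = 8.625.
Error = 16.5 − 8.625 = 7.875.

7.875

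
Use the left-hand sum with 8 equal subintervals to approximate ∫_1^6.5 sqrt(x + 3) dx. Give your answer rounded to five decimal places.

13.81185

Δx = (6.5 − 1)/8 = 0.6875.
Left endpoints: 1, 1.6875, 2.375, 3.0625, 3.75, 4.4375, 5.125, 5.8125.
f(1) ≈ 2.00000, f(1.6875) ≈ 2.16506, f(2.375) ≈ 2.31840, f(3.0625) ≈ 2.46221, f(3.75) ≈ 2.59808, f(4.4375) ≈ 2.72718, f(5.125) ≈ 2.85044, f(5.8125) ≈ 2.96859.
Sum = Δx · [f(1) + f(1.6875) + f(2.375) + ...].
Sum ≈ 13.81185.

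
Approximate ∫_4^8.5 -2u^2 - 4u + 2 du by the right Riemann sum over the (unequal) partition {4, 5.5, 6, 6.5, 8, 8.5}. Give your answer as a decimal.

-547.25

Subinterval widths: 1.5, 0.5, 0.5, 1.5, 0.5.
Right endpoints: 5.5, 6, 6.5, 8, 8.5.
f(5.5) = -80.5, f(6) = -94, f(6.5) = -108.5, f(8) = -158, f(8.5) = -176.5.
Sum = Σ Δu_i · f(u_i).
Sum = -547.25.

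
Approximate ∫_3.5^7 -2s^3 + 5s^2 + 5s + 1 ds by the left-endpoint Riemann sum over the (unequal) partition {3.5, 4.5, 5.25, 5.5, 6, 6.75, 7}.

-410.59375

Subinterval widths: 1, 0.75, 0.25, 0.5, 0.75, 0.25.
Left endpoints: 3.5, 4.5, 5.25, 5.5, 6, 6.75.
f(3.5) = -6, f(4.5) = -57.5, f(5.25) = -124.34375, f(5.5) = -153, f(6) = -221, f(6.75) = -352.53125.
Sum = Σ Δs_i · f(s_i).
Sum = -410.59375.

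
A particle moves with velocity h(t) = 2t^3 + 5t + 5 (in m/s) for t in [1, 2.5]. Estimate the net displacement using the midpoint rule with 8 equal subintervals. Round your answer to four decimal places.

39.6101

Δt = (2.5 − 1)/8 = 0.1875.
Midpoints: 1.09375, 1.28125, 1.46875, 1.65625, 1.84375, 2.03125, 2.21875, 2.40625.
h(1.09375) = 214395/16384, h(1.28125) = 255801/16384, h(1.46875) = 306063/16384, h(1.65625) = 366477/16384, h(1.84375) = 438339/16384, h(2.03125) = 522945/16384, h(2.21875) = 621591/16384, h(2.40625) = 735573/16384.
Sum = Δt · [h(1.09375) + h(1.28125) + h(1.46875) + ...].
Sum ≈ 39.6101.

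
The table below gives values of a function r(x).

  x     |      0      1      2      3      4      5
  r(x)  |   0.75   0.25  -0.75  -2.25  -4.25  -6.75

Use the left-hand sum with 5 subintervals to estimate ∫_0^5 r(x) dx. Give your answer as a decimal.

Δx = 1.
Sum = 1·[0.75 + 0.25 + (-0.75) + (-2.25) + (-4.25)] = -6.25.

-6.25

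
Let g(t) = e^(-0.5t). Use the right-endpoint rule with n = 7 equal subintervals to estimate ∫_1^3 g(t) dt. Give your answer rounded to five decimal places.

0.71333

Δt = (3 − 1)/7 = 2/7.
Right endpoints: 9/7, 11/7, 13/7, 15/7, 17/7, 19/7, 3.
g(9/7) ≈ 0.52579, g(11/7) ≈ 0.45579, g(13/7) ≈ 0.39512, g(15/7) ≈ 0.34252, g(17/7) ≈ 0.29692, g(19/7) ≈ 0.25740, g(3) ≈ 0.22313.
Sum = Δt · [g(9/7) + g(11/7) + g(13/7) + ...].
Sum ≈ 0.71333.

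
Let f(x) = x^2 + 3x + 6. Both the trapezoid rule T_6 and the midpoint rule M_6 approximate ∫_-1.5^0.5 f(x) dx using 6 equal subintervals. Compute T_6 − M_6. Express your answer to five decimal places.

0.05556

T_6 ≈ 10.2037037.
M_6 ≈ 10.1481481.
T_6 − M_6 ≈ 0.05556.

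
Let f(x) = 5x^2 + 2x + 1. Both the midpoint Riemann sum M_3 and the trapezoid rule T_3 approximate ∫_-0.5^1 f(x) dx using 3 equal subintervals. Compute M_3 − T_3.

M_3 = 3.96875.
T_3 = 4.4375.
M_3 − T_3 = -0.46875.

-0.46875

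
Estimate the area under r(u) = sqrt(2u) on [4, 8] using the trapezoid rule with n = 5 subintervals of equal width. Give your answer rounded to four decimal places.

13.7853

Δu = (8 − 4)/5 = 0.8.
r(4) ≈ 2.8284, r(4.8) ≈ 3.0984, r(5.6) ≈ 3.3466, r(6.4) ≈ 3.5777, r(7.2) ≈ 3.7947, r(8) ≈ 4.0000.
T_5 = (Δu/2)·[r(u_0) + 2r(u_1) + ... + 2r(u_{4}) + r(u_5)].
Sum ≈ 13.7853.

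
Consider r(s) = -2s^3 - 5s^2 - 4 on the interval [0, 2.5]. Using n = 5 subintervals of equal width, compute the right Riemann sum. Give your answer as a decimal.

Δs = (2.5 − 0)/5 = 0.5.
Right endpoints: 0.5, 1, 1.5, 2, 2.5.
r(0.5) = -5.5, r(1) = -11, r(1.5) = -22, r(2) = -40, r(2.5) = -66.5.
Sum = Δs · [r(0.5) + r(1) + r(1.5) + r(2) + r(2.5)].
Sum = -72.5.

-72.5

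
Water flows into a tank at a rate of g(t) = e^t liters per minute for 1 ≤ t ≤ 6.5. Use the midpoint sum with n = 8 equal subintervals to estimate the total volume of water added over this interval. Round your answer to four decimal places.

Δt = (6.5 − 1)/8 = 0.6875.
Midpoints: 1.34375, 2.03125, 2.71875, 3.40625, 4.09375, 4.78125, 5.46875, 6.15625.
g(1.34375) ≈ 3.8334, g(2.03125) ≈ 7.6236, g(2.71875) ≈ 15.1614, g(3.40625) ≈ 30.1520, g(4.09375) ≈ 59.9643, g(4.78125) ≈ 119.2533, g(5.46875) ≈ 237.1636, g(6.15625) ≈ 471.6560.
Sum = Δt · [g(1.34375) + g(2.03125) + g(2.71875) + ...].
Sum ≈ 649.5552.

649.5552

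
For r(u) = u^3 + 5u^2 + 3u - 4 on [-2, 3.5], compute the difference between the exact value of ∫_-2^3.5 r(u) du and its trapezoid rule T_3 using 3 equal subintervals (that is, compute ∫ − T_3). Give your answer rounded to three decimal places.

Exact integral: ∫_-2^3.5 r(u) du ≈ 108.68229.
T_3 ≈ 131.01968.
Error ≈ 108.68229 − 131.01968 ≈ -22.337.

-22.337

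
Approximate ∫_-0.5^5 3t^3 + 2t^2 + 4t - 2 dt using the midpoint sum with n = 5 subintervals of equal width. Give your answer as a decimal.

Δt = (5 − (-0.5))/5 = 1.1.
Midpoints: 0.05, 1.15, 2.25, 3.35, 4.45.
f(0.05) = -1.794625, f(1.15) = 9.807625, f(2.25) = 51.296875, f(3.35) = 146.631125, f(4.45) = 319.768375.
Sum = Δt · [f(0.05) + f(1.15) + f(2.25) + f(3.35) + f(4.45)].
Sum = 578.2803125.

578.2803125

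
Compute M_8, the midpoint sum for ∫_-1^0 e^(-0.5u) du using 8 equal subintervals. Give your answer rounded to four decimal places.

1.2972

Δu = (0 − (-1))/8 = 0.125.
Midpoints: -0.9375, -0.8125, -0.6875, -0.5625, -0.4375, -0.3125, -0.1875, -0.0625.
f(-0.9375) ≈ 1.5980, f(-0.8125) ≈ 1.5012, f(-0.6875) ≈ 1.4102, f(-0.5625) ≈ 1.3248, f(-0.4375) ≈ 1.2445, f(-0.3125) ≈ 1.1691, f(-0.1875) ≈ 1.0983, f(-0.0625) ≈ 1.0317.
Sum = Δu · [f(-0.9375) + f(-0.8125) + f(-0.6875) + ...].
Sum ≈ 1.2972.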